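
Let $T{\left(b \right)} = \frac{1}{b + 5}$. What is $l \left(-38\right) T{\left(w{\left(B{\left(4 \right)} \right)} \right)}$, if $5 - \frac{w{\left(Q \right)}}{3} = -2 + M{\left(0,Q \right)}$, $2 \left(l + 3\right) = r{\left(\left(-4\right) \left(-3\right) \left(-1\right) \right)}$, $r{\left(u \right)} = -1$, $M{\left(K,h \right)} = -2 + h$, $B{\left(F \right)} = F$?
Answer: $\frac{133}{20} \approx 6.65$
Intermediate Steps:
$l = - \frac{7}{2}$ ($l = -3 + \frac{1}{2} \left(-1\right) = -3 - \frac{1}{2} = - \frac{7}{2} \approx -3.5$)
$w{\left(Q \right)} = 27 - 3 Q$ ($w{\left(Q \right)} = 15 - 3 \left(-2 + \left(-2 + Q\right)\right) = 15 - 3 \left(-4 + Q\right) = 15 - \left(-12 + 3 Q\right) = 27 - 3 Q$)
$T{\left(b \right)} = \frac{1}{5 + b}$
$l \left(-38\right) T{\left(w{\left(B{\left(4 \right)} \right)} \right)} = \frac{\left(- \frac{7}{2}\right) \left(-38\right)}{5 + \left(27 - 12\right)} = \frac{133}{5 + \left(27 - 12\right)} = \frac{133}{5 + 15} = \frac{133}{20}$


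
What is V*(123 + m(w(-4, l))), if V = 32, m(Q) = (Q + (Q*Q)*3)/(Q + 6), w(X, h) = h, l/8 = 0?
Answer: 3936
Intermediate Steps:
l = 0 (l = 8*0 = 0)
m(Q) = (Q + 3*Q²)/(6 + Q) (m(Q) = (Q + Q²*3)/(6 + Q) = (Q + 3*Q²)/(6 + Q))
V*(123 + m(w(-4, l))) = 32*(123 + 0*(1 + 3*0)/(6 + 0)) = 32*(123 + 0*(1 + 0)/6) = 32*(123 + 0*(⅙)*1) = 32*(123 + 0) = 32*123 = 3936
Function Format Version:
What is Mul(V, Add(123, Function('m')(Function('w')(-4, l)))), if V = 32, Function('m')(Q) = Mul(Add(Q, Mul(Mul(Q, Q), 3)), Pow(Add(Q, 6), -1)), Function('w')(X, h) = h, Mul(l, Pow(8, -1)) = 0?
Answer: 3936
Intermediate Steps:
l = 0 (l = Mul(8, 0) = 0)
Function('m')(Q) = Mul(Pow(Add(6, Q), -1), Add(Q, Mul(3, Pow(Q, 2)))) (Function('m')(Q) = Mul(Add(Q, Mul(Pow(Q, 2), 3)), Pow(Add(6, Q), -1)) = Mul(Add(Q, Mul(3, Pow(Q, 2))), Pow(Add(6, Q), -1)) = Mul(Pow(Add(6, Q), -1), Add(Q, Mul(3, Pow(Q, 2)))))
Mul(V, Add(123, Function('m')(Function('w')(-4, l)))) = Mul(32, Add(123, Mul(0, Pow(Add(6, 0), -1), Add(1, Mul(3, 0))))) = Mul(32, Add(123, Mul(0, Pow(6, -1), Add(1, 0)))) = Mul(32, Add(123, Mul(0, Rational(1, 6), 1))) = Mul(32, Add(123, 0)) = Mul(32, 123) = 3936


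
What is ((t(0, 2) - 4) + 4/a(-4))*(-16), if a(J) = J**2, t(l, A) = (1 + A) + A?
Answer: -20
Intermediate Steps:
t(l, A) = 1 + 2*A
((t(0, 2) - 4) + 4/a(-4))*(-16) = (((1 + 2*2) - 4) + 4/((-4)**2))*(-16) = (((1 + 4) - 4) + 4/16)*(-16) = ((5 - 4) + 4*(1/16))*(-16) = (1 + 1/4)*(-16) = (5/4)*(-16) = -20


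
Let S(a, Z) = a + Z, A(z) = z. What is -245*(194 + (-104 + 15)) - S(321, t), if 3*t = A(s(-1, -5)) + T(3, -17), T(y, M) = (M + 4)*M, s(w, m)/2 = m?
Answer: -78349/3 ≈ -26116.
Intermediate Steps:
s(w, m) = 2*m
T(y, M) = M*(4 + M) (T(y, M) = (4 + M)*M = M*(4 + M))
t = 211/3 (t = (2*(-5) - 17*(4 - 17))/3 = (-10 - 17*(-13))/3 = (-10 + 221)/3 = (1/3)*211 = 211/3 ≈ 70.333)
S(a, Z) = Z + a
-245*(194 + (-104 + 15)) - S(321, t) = -245*(194 + (-104 + 15)) - (211/3 + 321) = -245*(194 - 89) - 1*1174/3 = -245*105 - 1174/3 = -25725 - 1174/3 = -78349/3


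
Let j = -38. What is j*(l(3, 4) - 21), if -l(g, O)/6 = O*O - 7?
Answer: 2850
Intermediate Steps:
l(g, O) = 42 - 6*O² (l(g, O) = -6*(O*O - 7) = -6*(O² - 7) = -6*(-7 + O²) = 42 - 6*O²)
j*(l(3, 4) - 21) = -38*((42 - 6*4²) - 21) = -38*((42 - 6*16) - 21) = -38*((42 - 96) - 21) = -38*(-54 - 21) = -38*(-75) = 2850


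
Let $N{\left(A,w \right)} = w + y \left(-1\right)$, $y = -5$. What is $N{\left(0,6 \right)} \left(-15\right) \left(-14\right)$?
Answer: $2310$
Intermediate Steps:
$N{\left(A,w \right)} = 5 + w$ ($N{\left(A,w \right)} = w - -5 = w + 5 = 5 + w$)
$N{\left(0,6 \right)} \left(-15\right) \left(-14\right) = \left(5 + 6\right) \left(-15\right) \left(-14\right) = 11 \left(-15\right) \left(-14\right) = \left(-165\right) \left(-14\right) = 2310$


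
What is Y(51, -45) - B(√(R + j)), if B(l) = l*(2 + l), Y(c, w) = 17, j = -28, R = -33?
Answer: 78 - 2*I*√61 ≈ 78.0 - 15.62*I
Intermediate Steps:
Y(51, -45) - B(√(R + j)) = 17 - √(-33 - 28)*(2 + √(-33 - 28)) = 17 - √(-61)*(2 + √(-61)) = 17 - I*√61*(2 + I*√61)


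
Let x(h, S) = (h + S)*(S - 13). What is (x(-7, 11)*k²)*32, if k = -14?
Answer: -50176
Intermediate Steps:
x(h, S) = (-13 + S)*(S + h) (x(h, S) = (S + h)*(-13 + S) = (-13 + S)*(S + h))
(x(-7, 11)*k²)*32 = ((11² - 13*11 - 13*(-7) + 11*(-7))*(-14)²)*32 = ((121 - 143 + 91 - 77)*196)*32 = -8*196*32 = -1568*32 = -50176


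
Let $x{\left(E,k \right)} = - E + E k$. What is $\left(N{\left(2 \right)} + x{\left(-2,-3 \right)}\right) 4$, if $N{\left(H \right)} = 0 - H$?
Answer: $24$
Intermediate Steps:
$N{\left(H \right)} = - H$
$\left(N{\left(2 \right)} + x{\left(-2,-3 \right)}\right) 4 = \left(\left(-1\right) 2 - 2 \left(-1 - 3\right)\right) 4 = \left(-2 - -8\right) 4 = \left(-2 + 8\right) 4 = 6 \cdot 4 = 24$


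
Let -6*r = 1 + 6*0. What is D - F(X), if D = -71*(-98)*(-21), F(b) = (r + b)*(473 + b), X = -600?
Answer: -1334035/6 ≈ -2.2234e+5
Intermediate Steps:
r = -⅙ (r = -(1 + 6*0)/6 = -(1 + 0)/6 = -⅙*1 = -⅙ ≈ -0.16667)
F(b) = (473 + b)*(-⅙ + b) (F(b) = (-⅙ + b)*(473 + b) = (473 + b)*(-⅙ + b))
D = -146118 (D = 6958*(-21) = -146118)
D - F(X) = -146118 - (-473/6 + (-600)² + (2837/6)*(-600)) = -146118 - (-473/6 + 360000 - 283700) = -146118 - 1*457327/6 = -146118 - 457327/6 = -1334035/6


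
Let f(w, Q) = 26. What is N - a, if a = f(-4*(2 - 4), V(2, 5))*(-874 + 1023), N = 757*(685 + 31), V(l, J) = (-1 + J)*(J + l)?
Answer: 538138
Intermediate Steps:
N = 542012 (N = 757*716 = 542012)
a = 3874 (a = 26*(-874 + 1023) = 26*149 = 3874)
N - a = 542012 - 1*3874 = 542012 - 3874 = 538138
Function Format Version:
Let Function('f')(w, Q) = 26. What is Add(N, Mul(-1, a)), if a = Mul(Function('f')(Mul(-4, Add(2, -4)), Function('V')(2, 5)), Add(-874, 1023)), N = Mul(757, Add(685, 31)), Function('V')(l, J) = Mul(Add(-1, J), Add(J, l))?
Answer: 538138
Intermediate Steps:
N = 542012 (N = Mul(757, 716) = 542012)
a = 3874 (a = Mul(26, Add(-874, 1023)) = Mul(26, 149) = 3874)
Add(N, Mul(-1, a)) = Add(542012, Mul(-1, 3874)) = Add(542012, -3874) = 538138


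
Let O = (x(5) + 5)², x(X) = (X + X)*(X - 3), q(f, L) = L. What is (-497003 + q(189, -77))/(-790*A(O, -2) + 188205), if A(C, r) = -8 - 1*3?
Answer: -99416/39379 ≈ -2.5246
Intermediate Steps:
x(X) = 2*X*(-3 + X) (x(X) = (2*X)*(-3 + X) = 2*X*(-3 + X))
O = 625 (O = (2*5*(-3 + 5) + 5)² = (2*5*2 + 5)² = (20 + 5)² = 25² = 625)
A(C, r) = -11 (A(C, r) = -8 - 3 = -11)
(-497003 + q(189, -77))/(-790*A(O, -2) + 188205) = (-497003 - 77)/(-790*(-11) + 188205) = -497080/(8690 + 188205) = -497080/196895 = -497080*1/196895 = -99416/39379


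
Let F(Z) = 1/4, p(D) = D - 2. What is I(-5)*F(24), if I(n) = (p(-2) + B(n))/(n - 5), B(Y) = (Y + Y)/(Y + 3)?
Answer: -1/40 ≈ -0.025000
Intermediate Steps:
p(D) = -2 + D
F(Z) = ¼
B(Y) = 2*Y/(3 + Y) (B(Y) = (2*Y)/(3 + Y) = 2*Y/(3 + Y))
I(n) = (-4 + 2*n/(3 + n))/(-5 + n) (I(n) = ((-2 - 2) + 2*n/(3 + n))/(n - 5) = (-4 + 2*n/(3 + n))/(-5 + n))
I(-5)*F(24) = (2*(-6 - 1*(-5))/((-5 - 5)*(3 - 5)))*(¼) = (2*(-6 + 5)/(-10*(-2)))*(¼) = (2*(-⅒)*(-½)*(-1))*(¼) = -⅒*¼ = -1/40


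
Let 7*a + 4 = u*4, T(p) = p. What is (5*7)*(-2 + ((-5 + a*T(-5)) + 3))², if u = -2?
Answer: 5120/7 ≈ 731.43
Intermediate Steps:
a = -12/7 (a = -4/7 + (-2*4)/7 = -4/7 + (⅐)*(-8) = -4/7 - 8/7 = -12/7 ≈ -1.7143)
(5*7)*(-2 + ((-5 + a*T(-5)) + 3))² = (5*7)*(-2 + ((-5 - 12/7*(-5)) + 3))² = 35*(-2 + ((-5 + 60/7) + 3))² = 35*(-2 + (25/7 + 3))² = 35*(-2 + 46/7)² = 35*(32/7)² = 35*(1024/49) = 5120/7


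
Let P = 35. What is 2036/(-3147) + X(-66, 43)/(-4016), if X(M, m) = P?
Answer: -8286721/12638352 ≈ -0.65568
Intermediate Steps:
X(M, m) = 35
2036/(-3147) + X(-66, 43)/(-4016) = 2036/(-3147) + 35/(-4016) = 2036*(-1/3147) + 35*(-1/4016) = -2036/3147 - 35/4016 = -8286721/12638352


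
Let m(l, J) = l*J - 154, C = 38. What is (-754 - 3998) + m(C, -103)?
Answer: -8820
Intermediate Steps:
m(l, J) = -154 + J*l (m(l, J) = J*l - 154 = -154 + J*l)
(-754 - 3998) + m(C, -103) = (-754 - 3998) + (-154 - 103*38) = -4752 + (-154 - 3914) = -4752 - 4068 = -8820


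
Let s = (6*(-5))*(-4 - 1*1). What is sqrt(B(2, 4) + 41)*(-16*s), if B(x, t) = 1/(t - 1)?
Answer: -1600*sqrt(93) ≈ -15430.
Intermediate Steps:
s = 150 (s = -30*(-4 - 1) = -30*(-5) = 150)
B(x, t) = 1/(-1 + t)
sqrt(B(2, 4) + 41)*(-16*s) = sqrt(1/(-1 + 4) + 41)*(-16*150) = sqrt(1/3 + 41)*(-2400) = sqrt(124/3)*(-2400) = (2*sqrt(93)/3)*(-2400) = -1600*sqrt(93)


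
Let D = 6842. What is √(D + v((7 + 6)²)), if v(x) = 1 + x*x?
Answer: 2*√8851 ≈ 188.16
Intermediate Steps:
v(x) = 1 + x²
√(D + v((7 + 6)²)) = √(6842 + (1 + ((7 + 6)²)²)) = √(6842 + (1 + (13²)²)) = √(6842 + (1 + 169²)) = √(6842 + (1 + 28561)) = √(6842 + 28562) = √35404 = 2*√8851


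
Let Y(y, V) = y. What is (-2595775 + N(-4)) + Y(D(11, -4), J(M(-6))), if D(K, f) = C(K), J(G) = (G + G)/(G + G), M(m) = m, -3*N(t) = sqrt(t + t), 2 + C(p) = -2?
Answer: -2595779 - 2*I*sqrt(2)/3 ≈ -2.5958e+6 - 0.94281*I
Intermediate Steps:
C(p) = -4 (C(p) = -2 - 2 = -4)
N(t) = -sqrt(2)*sqrt(t)/3 (N(t) = -sqrt(t + t)/3 = -sqrt(2)*sqrt(t)/3)
J(G) = 1 (J(G) = (2*G)/((2*G)) = (2*G)*(1/(2*G)) = 1)
D(K, f) = -4
(-2595775 + N(-4)) + Y(D(11, -4), J(M(-6))) = (-2595775 - sqrt(2)*sqrt(-4)/3) - 4 = (-2595775 - sqrt(2)*2*I/3) - 4 = (-2595775 - 2*I*sqrt(2)/3) - 4 = -2595779 - 2*I*sqrt(2)/3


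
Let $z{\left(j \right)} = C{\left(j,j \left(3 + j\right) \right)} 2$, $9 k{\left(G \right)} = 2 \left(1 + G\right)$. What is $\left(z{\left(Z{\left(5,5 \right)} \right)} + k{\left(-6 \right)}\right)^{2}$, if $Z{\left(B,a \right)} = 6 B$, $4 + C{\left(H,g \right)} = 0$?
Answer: $\frac{6724}{81} \approx 83.012$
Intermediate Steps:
$C{\left(H,g \right)} = -4$ ($C{\left(H,g \right)} = -4 + 0 = -4$)
$k{\left(G \right)} = \frac{2}{9} + \frac{2 G}{9}$ ($k{\left(G \right)} = \frac{2 \left(1 + G\right)}{9} = \frac{2 + 2 G}{9} = \frac{2}{9} + \frac{2 G}{9}$)
$z{\left(j \right)} = -8$ ($z{\left(j \right)} = \left(-4\right) 2 = -8$)
$\left(z{\left(Z{\left(5,5 \right)} \right)} + k{\left(-6 \right)}\right)^{2} = \left(-8 + \left(\frac{2}{9} + \frac{2}{9} \left(-6\right)\right)\right)^{2} = \left(-8 + \left(\frac{2}{9} - \frac{4}{3}\right)\right)^{2} = \left(-8 - \frac{10}{9}\right)^{2} = \left(- \frac{82}{9}\right)^{2} = \frac{6724}{81}$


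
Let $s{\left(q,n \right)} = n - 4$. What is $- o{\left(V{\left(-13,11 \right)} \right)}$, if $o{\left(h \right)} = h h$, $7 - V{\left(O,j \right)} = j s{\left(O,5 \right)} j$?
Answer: $-12996$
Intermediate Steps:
$s{\left(q,n \right)} = -4 + n$ ($s{\left(q,n \right)} = n - 4 = -4 + n$)
$V{\left(O,j \right)} = 7 - j^{2}$ ($V{\left(O,j \right)} = 7 - j \left(-4 + 5\right) j = 7 - j 1 j = 7 - j j = 7 - j^{2}$)
$o{\left(h \right)} = h^{2}$
$- o{\left(V{\left(-13,11 \right)} \right)} = - \left(7 - 11^{2}\right)^{2} = - \left(7 - 121\right)^{2} = - \left(-114\right)^{2} = \left(-1\right) 12996 = -12996$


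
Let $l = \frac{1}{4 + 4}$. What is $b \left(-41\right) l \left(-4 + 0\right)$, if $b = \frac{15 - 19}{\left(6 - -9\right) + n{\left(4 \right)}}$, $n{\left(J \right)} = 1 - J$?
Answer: $- \frac{41}{6} \approx -6.8333$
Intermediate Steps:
$l = \frac{1}{8} \approx 0.125$
$b = - \frac{1}{3}$ ($b = \frac{15 - 19}{\left(6 - -9\right) + \left(1 - 4\right)} = - \frac{4}{\left(6 + 9\right) + \left(1 - 4\right)} = - \frac{4}{15 - 3} = - \frac{4}{12} = \left(-4\right) \frac{1}{12} = - \frac{1}{3} \approx -0.33333$)
$b \left(-41\right) l \left(-4 + 0\right) = \left(- \frac{1}{3}\right) \left(-41\right) \frac{-4 + 0}{8} = \frac{41 \cdot \frac{1}{8} \left(-4\right)}{3} = \frac{41}{3} \left(- \frac{1}{2}\right) = - \frac{41}{6}$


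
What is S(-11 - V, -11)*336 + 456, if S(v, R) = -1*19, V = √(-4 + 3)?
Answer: -5928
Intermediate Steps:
V = I (V = √(-1) = I ≈ 1.0*I)
S(v, R) = -19
S(-11 - V, -11)*336 + 456 = -19*336 + 456 = -6384 + 456 = -5928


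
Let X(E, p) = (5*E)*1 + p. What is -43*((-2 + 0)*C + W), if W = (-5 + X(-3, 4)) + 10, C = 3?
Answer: 516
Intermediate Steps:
X(E, p) = p + 5*E (X(E, p) = 5*E + p = p + 5*E)
W = -6 (W = (-5 + (4 + 5*(-3))) + 10 = (-5 + (4 - 15)) + 10 = (-5 - 11) + 10 = -16 + 10 = -6)
-43*((-2 + 0)*C + W) = -43*((-2 + 0)*3 - 6) = -43*(-2*3 - 6) = -43*(-6 - 6) = -43*(-12) = 516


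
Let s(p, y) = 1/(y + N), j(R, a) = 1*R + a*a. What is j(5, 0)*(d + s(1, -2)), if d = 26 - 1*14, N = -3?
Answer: 59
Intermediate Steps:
d = 12 (d = 26 - 14 = 12)
j(R, a) = R + a²
s(p, y) = 1/(-3 + y) (s(p, y) = 1/(y - 3) = 1/(-3 + y))
j(5, 0)*(d + s(1, -2)) = (5 + 0²)*(12 + 1/(-3 - 2)) = (5 + 0)*(12 + 1/(-5)) = 5*(12 - ⅕) = 5*(59/5) = 59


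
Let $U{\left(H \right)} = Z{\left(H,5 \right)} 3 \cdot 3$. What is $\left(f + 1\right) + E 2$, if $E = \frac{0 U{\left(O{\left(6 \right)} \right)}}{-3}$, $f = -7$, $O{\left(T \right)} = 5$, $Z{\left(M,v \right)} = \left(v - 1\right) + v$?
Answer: $-6$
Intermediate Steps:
$Z{\left(M,v \right)} = -1 + 2 v$ ($Z{\left(M,v \right)} = \left(-1 + v\right) + v = -1 + 2 v$)
$U{\left(H \right)} = 81$ ($U{\left(H \right)} = \left(-1 + 2 \cdot 5\right) 3 \cdot 3 = \left(-1 + 10\right) 3 \cdot 3 = 9 \cdot 3 \cdot 3 = 27 \cdot 3 = 81$)
$E = 0$ ($E = \frac{0 \cdot 81}{-3} = 0 \left(- \frac{1}{3}\right) = 0$)
$\left(f + 1\right) + E 2 = \left(-7 + 1\right) + 0 \cdot 2 = -6 + 0 = -6$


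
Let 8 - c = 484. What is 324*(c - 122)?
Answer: -193752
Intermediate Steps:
c = -476 (c = 8 - 1*484 = 8 - 484 = -476)
324*(c - 122) = 324*(-476 - 122) = 324*(-598) = -193752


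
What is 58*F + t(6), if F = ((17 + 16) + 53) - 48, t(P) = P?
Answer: 2210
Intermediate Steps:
F = 38 (F = (33 + 53) - 48 = 86 - 48 = 38)
58*F + t(6) = 58*38 + 6 = 2204 + 6 = 2210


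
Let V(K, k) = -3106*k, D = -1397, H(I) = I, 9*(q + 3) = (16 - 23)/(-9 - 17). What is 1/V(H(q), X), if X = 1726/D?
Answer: 1397/5360956 ≈ 0.00026059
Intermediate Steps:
q = -695/234 (q = -3 + ((16 - 23)/(-9 - 17))/9 = -3 + (-7/(-26))/9 = -3 + (-7*(-1/26))/9 = -3 + (⅑)*(7/26) = -3 + 7/234 = -695/234 ≈ -2.9701)
X = -1726/1397 (X = 1726/(-1397) = 1726*(-1/1397) = -1726/1397 ≈ -1.2355)
1/V(H(q), X) = 1/(-3106*(-1726/1397)) = 1/(5360956/1397) = 1397/5360956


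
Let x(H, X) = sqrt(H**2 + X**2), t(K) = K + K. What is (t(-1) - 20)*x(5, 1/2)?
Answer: -11*sqrt(101) ≈ -110.55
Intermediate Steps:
t(K) = 2*K
(t(-1) - 20)*x(5, 1/2) = (2*(-1) - 20)*sqrt(5**2 + (1/2)**2) = (-2 - 20)*sqrt(25 + (1/2)**2) = -22*sqrt(25 + 1/4) = -11*sqrt(101)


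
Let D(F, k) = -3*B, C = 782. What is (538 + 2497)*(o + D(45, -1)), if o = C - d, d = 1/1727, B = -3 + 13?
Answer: 3941563605/1727 ≈ 2.2823e+6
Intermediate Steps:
B = 10
D(F, k) = -30 (D(F, k) = -3*10 = -30)
d = 1/1727 ≈ 0.00057904
o = 1350513/1727 (o = 782 - 1*1/1727 = 782 - 1/1727 = 1350513/1727 ≈ 782.00)
(538 + 2497)*(o + D(45, -1)) = (538 + 2497)*(1350513/1727 - 30) = 3035*(1298703/1727) = 3941563605/1727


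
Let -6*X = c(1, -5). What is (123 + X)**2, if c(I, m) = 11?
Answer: 528529/36 ≈ 14681.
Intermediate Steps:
X = -11/6 (X = -1/6*11 = -11/6 ≈ -1.8333)
(123 + X)**2 = (123 - 11/6)**2 = (727/6)**2 = 528529/36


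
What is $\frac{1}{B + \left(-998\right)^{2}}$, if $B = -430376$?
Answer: $\frac{1}{565628} \approx 1.7679 \cdot 10^{-6}$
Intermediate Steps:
$\frac{1}{B + \left(-998\right)^{2}} = \frac{1}{-430376 + \left(-998\right)^{2}} = \frac{1}{-430376 + 996004} = \frac{1}{565628}$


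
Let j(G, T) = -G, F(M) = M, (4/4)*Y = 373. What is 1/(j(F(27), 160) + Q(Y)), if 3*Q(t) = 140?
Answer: 3/59 ≈ 0.050847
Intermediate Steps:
Y = 373
Q(t) = 140/3 (Q(t) = (⅓)*140 = 140/3)
1/(j(F(27), 160) + Q(Y)) = 1/(-1*27 + 140/3) = 1/(-27 + 140/3) = 1/(59/3) = 3/59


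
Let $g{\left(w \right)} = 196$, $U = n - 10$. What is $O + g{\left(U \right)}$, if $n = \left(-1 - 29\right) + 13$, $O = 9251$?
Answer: $9447$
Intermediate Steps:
$n = -17$ ($n = -30 + 13 = -17$)
$U = -27$ ($U = -17 - 10 = -27$)
$O + g{\left(U \right)} = 9251 + 196 = 9447$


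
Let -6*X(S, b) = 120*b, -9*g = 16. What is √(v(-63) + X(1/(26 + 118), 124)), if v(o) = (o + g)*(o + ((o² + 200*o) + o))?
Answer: √564779 ≈ 751.52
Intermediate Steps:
g = -16/9 (g = -⅑*16 = -16/9 ≈ -1.7778)
X(S, b) = -20*b
v(o) = (-16/9 + o)*(o² + 202*o) (v(o) = (o - 16/9)*(o + ((o² + 200*o) + o)) = (-16/9 + o)*(o + (o² + 201*o)) = (-16/9 + o)*(o² + 202*o))
√(v(-63) + X(1/(26 + 118), 124)) = √((⅑)*(-63)*(-3232 + 9*(-63)² + 1802*(-63)) - 20*124) = √((⅑)*(-63)*(-3232 + 9*3969 - 113526) - 2480) = √((⅑)*(-63)*(-3232 + 35721 - 113526) - 2480) = √((⅑)*(-63)*(-81037) - 2480) = √(567259 - 2480) = √564779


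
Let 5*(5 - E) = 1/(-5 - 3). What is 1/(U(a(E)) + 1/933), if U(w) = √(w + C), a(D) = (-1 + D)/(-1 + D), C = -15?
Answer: 933/12186847 - 870489*I*√14/12186847 ≈ 7.6558e-5 - 0.26726*I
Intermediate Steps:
E = 201/40 (E = 5 - 1/(5*(-5 - 3)) = 5 - ⅕/(-8) = 5 - ⅕*(-⅛) = 5 + 1/40 = 201/40 ≈ 5.0250)
a(D) = 1
U(w) = √(-15 + w) (U(w) = √(w - 15) = √(-15 + w))
1/(U(a(E)) + 1/933) = 1/(√(-15 + 1) + 1/933) = 1/(√(-14) + 1/933) = 1/(I*√14 + 1/933) = 1/(1/933 + I*√14)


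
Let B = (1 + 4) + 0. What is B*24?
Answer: 120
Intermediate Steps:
B = 5 (B = 5 + 0 = 5)
B*24 = 5*24 = 120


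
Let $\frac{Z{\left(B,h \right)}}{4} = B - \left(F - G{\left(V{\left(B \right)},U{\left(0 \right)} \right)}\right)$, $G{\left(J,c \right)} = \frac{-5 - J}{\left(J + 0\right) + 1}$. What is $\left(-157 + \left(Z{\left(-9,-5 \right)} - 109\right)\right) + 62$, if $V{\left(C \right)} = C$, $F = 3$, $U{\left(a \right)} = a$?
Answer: $-254$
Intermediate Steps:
$G{\left(J,c \right)} = \frac{-5 - J}{1 + J}$ ($G{\left(J,c \right)} = \frac{-5 - J}{J + 1} = \frac{-5 - J}{1 + J}$)
$Z{\left(B,h \right)} = -12 + 4 B + \frac{4 \left(-5 - B\right)}{1 + B}$ ($Z{\left(B,h \right)} = 4 \left(B + \left(\frac{-5 - B}{1 + B} - 3\right)\right) = 4 \left(B + \left(-3 + \frac{-5 - B}{1 + B}\right)\right) = 4 \left(-3 + B + \frac{-5 - B}{1 + B}\right) = -12 + 4 B + \frac{4 \left(-5 - B\right)}{1 + B}$)
$\left(-157 + \left(Z{\left(-9,-5 \right)} - 109\right)\right) + 62 = \left(-157 - \left(109 - \frac{4 \left(-8 + \left(-9\right)^{2} - -27\right)}{1 - 9}\right)\right) + 62 = \left(-157 - \left(109 - \frac{4 \left(-8 + 81 + 27\right)}{-8}\right)\right) + 62 = \left(-157 - \left(109 + \frac{1}{2} \cdot 100\right)\right) + 62 = \left(-157 - 159\right) + 62 = -316 + 62 = -254$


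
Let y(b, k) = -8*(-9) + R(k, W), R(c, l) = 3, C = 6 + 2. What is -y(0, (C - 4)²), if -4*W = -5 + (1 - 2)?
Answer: -75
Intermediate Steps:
W = 3/2 (W = -(-5 + (1 - 2))/4 = -(-5 - 1)/4 = -¼*(-6) = 3/2 ≈ 1.5000)
C = 8
y(b, k) = 75 (y(b, k) = -8*(-9) + 3 = 72 + 3 = 75)
-y(0, (C - 4)²) = -1*75 = -75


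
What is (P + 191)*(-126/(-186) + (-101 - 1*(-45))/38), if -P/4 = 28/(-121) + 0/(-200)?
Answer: -10891587/71269 ≈ -152.82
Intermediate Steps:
P = 112/121 (P = -4*(28/(-121) + 0/(-200)) = -4*(28*(-1/121) + 0*(-1/200)) = -4*(-28/121 + 0) = -4*(-28/121) = 112/121 ≈ 0.92562)
(P + 191)*(-126/(-186) + (-101 - 1*(-45))/38) = (112/121 + 191)*(-126/(-186) + (-101 - 1*(-45))/38) = 23223*(-126*(-1/186) + (-101 + 45)*(1/38))/121 = 23223*(21/31 - 56*1/38)/121 = 23223*(21/31 - 28/19)/121 = (23223/121)*(-469/589) = -10891587/71269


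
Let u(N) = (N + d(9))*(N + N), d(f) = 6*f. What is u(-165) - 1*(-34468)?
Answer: 71098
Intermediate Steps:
u(N) = 2*N*(54 + N) (u(N) = (N + 6*9)*(N + N) = (N + 54)*(2*N) = (54 + N)*(2*N) = 2*N*(54 + N))
u(-165) - 1*(-34468) = 2*(-165)*(54 - 165) - 1*(-34468) = 2*(-165)*(-111) + 34468 = 36630 + 34468 = 71098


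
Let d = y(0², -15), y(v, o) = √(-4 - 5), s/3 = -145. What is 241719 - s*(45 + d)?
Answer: 261294 + 1305*I ≈ 2.6129e+5 + 1305.0*I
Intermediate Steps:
s = -435 (s = 3*(-145) = -435)
y(v, o) = 3*I (y(v, o) = √(-9) = 3*I)
d = 3*I ≈ 3.0*I
241719 - s*(45 + d) = 241719 - (-435)*(45 + 3*I) = 241719 - (-19575 - 1305*I) = 241719 + (19575 + 1305*I) = 261294 + 1305*I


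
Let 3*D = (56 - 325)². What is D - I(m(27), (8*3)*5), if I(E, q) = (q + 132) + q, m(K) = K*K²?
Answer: 71245/3 ≈ 23748.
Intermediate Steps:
m(K) = K³
I(E, q) = 132 + 2*q (I(E, q) = (132 + q) + q = 132 + 2*q)
D = 72361/3 (D = (56 - 325)²/3 = (⅓)*(-269)² = (⅓)*72361 = 72361/3 ≈ 24120.)
D - I(m(27), (8*3)*5) = 72361/3 - (132 + 2*((8*3)*5)) = 72361/3 - (132 + 2*(24*5)) = 72361/3 - (132 + 2*120) = 72361/3 - (132 + 240) = 72361/3 - 1*372 = 72361/3 - 372 = 71245/3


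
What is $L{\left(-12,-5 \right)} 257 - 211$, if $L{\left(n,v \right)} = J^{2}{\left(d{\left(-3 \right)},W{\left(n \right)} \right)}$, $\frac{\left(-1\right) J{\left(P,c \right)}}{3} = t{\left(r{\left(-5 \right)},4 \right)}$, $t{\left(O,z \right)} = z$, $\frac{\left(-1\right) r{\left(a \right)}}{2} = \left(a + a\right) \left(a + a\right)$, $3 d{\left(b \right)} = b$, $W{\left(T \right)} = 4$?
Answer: $36797$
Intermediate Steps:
$d{\left(b \right)} = \frac{b}{3}$
$r{\left(a \right)} = - 8 a^{2}$ ($r{\left(a \right)} = - 2 \left(a + a\right) \left(a + a\right) = - 2 \cdot 2 a 2 a = - 2 \cdot 4 a^{2} = - 8 a^{2}$)
$J{\left(P,c \right)} = -12$ ($J{\left(P,c \right)} = \left(-3\right) 4 = -12$)
$L{\left(n,v \right)} = 144$ ($L{\left(n,v \right)} = \left(-12\right)^{2} = 144$)
$L{\left(-12,-5 \right)} 257 - 211 = 144 \cdot 257 - 211 = 37008 - 211 = 36797$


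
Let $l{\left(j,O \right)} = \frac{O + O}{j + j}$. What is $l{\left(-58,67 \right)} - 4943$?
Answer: $- \frac{286761}{58} \approx -4944.2$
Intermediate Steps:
$l{\left(j,O \right)} = \frac{O}{j}$ ($l{\left(j,O \right)} = \frac{2 O}{2 j} = 2 O \frac{1}{2 j} = \frac{O}{j}$)
$l{\left(-58,67 \right)} - 4943 = \frac{67}{-58} - 4943 = 67 \left(- \frac{1}{58}\right) - 4943 = - \frac{67}{58} - 4943 = - \frac{286761}{58}$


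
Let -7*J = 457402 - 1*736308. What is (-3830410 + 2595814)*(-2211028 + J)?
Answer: 18763748040840/7 ≈ 2.6805e+12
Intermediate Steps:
J = 278906/7 (J = -(457402 - 1*736308)/7 = -(457402 - 736308)/7 = -1/7*(-278906) = 278906/7 ≈ 39844.)
(-3830410 + 2595814)*(-2211028 + J) = (-3830410 + 2595814)*(-2211028 + 278906/7) = -1234596*(-15198290/7) = 18763748040840/7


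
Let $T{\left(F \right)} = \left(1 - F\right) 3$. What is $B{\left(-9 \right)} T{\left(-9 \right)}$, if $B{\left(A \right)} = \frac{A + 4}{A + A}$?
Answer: $\frac{25}{3} \approx 8.3333$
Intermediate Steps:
$T{\left(F \right)} = 3 - 3 F$
$B{\left(A \right)} = \frac{4 + A}{2 A}$
$B{\left(-9 \right)} T{\left(-9 \right)} = \frac{4 - 9}{2 \left(-9\right)} \left(3 - -27\right) = \frac{1}{2} \left(- \frac{1}{9}\right) \left(-5\right) \left(3 + 27\right) = \frac{5}{18} \cdot 30 = \frac{25}{3}$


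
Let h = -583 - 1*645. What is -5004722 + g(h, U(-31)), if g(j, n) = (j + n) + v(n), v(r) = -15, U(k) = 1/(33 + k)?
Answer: -10011929/2 ≈ -5.0060e+6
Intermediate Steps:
h = -1228 (h = -583 - 645 = -1228)
g(j, n) = -15 + j + n (g(j, n) = (j + n) - 15 = -15 + j + n)
-5004722 + g(h, U(-31)) = -5004722 + (-15 - 1228 + 1/(33 - 31)) = -5004722 + (-15 - 1228 + 1/2) = -5004722 + (-15 - 1228 + ½) = -5004722 - 2485/2 = -10011929/2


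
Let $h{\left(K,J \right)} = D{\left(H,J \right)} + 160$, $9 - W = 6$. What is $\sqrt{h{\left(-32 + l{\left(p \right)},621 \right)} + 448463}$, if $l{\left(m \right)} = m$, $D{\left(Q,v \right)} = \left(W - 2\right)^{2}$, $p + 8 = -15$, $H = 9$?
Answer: $4 \sqrt{28039} \approx 669.79$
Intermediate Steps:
$p = -23$ ($p = -8 - 15 = -23$)
$W = 3$ ($W = 9 - 6 = 3$)
$D{\left(Q,v \right)} = 1$ ($D{\left(Q,v \right)} = \left(3 - 2\right)^{2} = 1^{2} = 1$)
$h{\left(K,J \right)} = 161$ ($h{\left(K,J \right)} = 1 + 160 = 161$)
$\sqrt{h{\left(-32 + l{\left(p \right)},621 \right)} + 448463} = \sqrt{161 + 448463} = \sqrt{448624} = 4 \sqrt{28039}$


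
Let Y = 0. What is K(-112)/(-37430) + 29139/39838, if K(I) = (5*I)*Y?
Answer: 29139/39838 ≈ 0.73144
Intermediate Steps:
K(I) = 0 (K(I) = (5*I)*0 = 0)
K(-112)/(-37430) + 29139/39838 = 0/(-37430) + 29139/39838 = 0*(-1/37430) + 29139*(1/39838) = 0 + 29139/39838 = 29139/39838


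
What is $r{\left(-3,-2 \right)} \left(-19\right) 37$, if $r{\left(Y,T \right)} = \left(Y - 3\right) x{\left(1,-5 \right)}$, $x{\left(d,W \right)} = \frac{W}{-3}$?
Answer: $7030$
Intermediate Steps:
$x{\left(d,W \right)} = - \frac{W}{3}$ ($x{\left(d,W \right)} = W \left(- \frac{1}{3}\right) = - \frac{W}{3}$)
$r{\left(Y,T \right)} = -5 + \frac{5 Y}{3}$ ($r{\left(Y,T \right)} = \left(Y - 3\right) \left(\left(- \frac{1}{3}\right) \left(-5\right)\right) = \left(-3 + Y\right) \frac{5}{3} = -5 + \frac{5 Y}{3}$)
$r{\left(-3,-2 \right)} \left(-19\right) 37 = \left(-5 + \frac{5}{3} \left(-3\right)\right) \left(-19\right) 37 = \left(-5 - 5\right) \left(-19\right) 37 = \left(-10\right) \left(-19\right) 37 = 190 \cdot 37 = 7030$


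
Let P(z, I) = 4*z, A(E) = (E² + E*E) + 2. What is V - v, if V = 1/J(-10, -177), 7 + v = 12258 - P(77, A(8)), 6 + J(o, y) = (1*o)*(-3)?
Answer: -286631/24 ≈ -11943.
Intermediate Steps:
A(E) = 2 + 2*E² (A(E) = (E² + E²) + 2 = 2*E² + 2 = 2 + 2*E²)
J(o, y) = -6 - 3*o (J(o, y) = -6 + (1*o)*(-3) = -6 + o*(-3) = -6 - 3*o)
v = 11943 (v = -7 + (12258 - 4*77) = -7 + (12258 - 1*308) = -7 + (12258 - 308) = -7 + 11950 = 11943)
V = 1/24 (V = 1/(-6 - 3*(-10)) = 1/(-6 + 30) = 1/24 ≈ 0.041667)
V - v = 1/24 - 1*11943 = 1/24 - 11943 = -286631/24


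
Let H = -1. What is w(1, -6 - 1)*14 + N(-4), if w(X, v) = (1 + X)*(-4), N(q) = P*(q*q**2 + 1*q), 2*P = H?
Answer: -78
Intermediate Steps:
P = -1/2 (P = (1/2)*(-1) = -1/2 ≈ -0.50000)
N(q) = -q/2 - q**3/2 (N(q) = -(q*q**2 + 1*q)/2 = -(q**3 + q)/2 = -(q + q**3)/2 = -q/2 - q**3/2)
w(X, v) = -4 - 4*X
w(1, -6 - 1)*14 + N(-4) = (-4 - 4*1)*14 - 1/2*(-4)*(1 + (-4)**2) = (-4 - 4)*14 - 1/2*(-4)*(1 + 16) = -8*14 - 1/2*(-4)*17 = -112 + 34 = -78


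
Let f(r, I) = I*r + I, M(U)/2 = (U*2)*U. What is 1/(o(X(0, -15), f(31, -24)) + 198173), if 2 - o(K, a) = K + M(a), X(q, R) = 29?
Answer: -1/2161150 ≈ -4.6272e-7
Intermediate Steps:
M(U) = 4*U² (M(U) = 2*((U*2)*U) = 2*((2*U)*U) = 2*(2*U²) = 4*U²)
f(r, I) = I + I*r
o(K, a) = 2 - K - 4*a² (o(K, a) = 2 - (K + 4*a²) = 2 + (-K - 4*a²) = 2 - K - 4*a²)
1/(o(X(0, -15), f(31, -24)) + 198173) = 1/((2 - 1*29 - 4*576*(1 + 31)²) + 198173) = 1/((2 - 29 - 4*(-24*32)²) + 198173) = 1/((2 - 29 - 4*(-768)²) + 198173) = 1/((2 - 29 - 4*589824) + 198173) = 1/((2 - 29 - 2359296) + 198173) = 1/(-2359323 + 198173) = 1/(-2161150) = -1/2161150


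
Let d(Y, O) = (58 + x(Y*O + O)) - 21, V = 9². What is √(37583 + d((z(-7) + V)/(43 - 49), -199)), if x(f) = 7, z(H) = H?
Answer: √37627 ≈ 193.98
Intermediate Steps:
V = 81
d(Y, O) = 44 (d(Y, O) = (58 + 7) - 21 = 65 - 21 = 44)
√(37583 + d((z(-7) + V)/(43 - 49), -199)) = √(37583 + 44) = √37627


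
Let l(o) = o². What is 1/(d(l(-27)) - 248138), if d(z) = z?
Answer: -1/247409 ≈ -4.0419e-6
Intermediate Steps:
1/(d(l(-27)) - 248138) = 1/((-27)² - 248138) = 1/(729 - 248138) = 1/(-247409) = -1/247409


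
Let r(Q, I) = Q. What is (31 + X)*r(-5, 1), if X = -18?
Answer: -65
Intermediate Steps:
(31 + X)*r(-5, 1) = (31 - 18)*(-5) = 13*(-5) = -65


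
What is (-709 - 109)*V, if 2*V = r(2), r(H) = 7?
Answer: -2863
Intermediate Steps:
V = 7/2 (V = (½)*7 = 7/2 ≈ 3.5000)
(-709 - 109)*V = (-709 - 109)*(7/2) = -818*7/2 = -2863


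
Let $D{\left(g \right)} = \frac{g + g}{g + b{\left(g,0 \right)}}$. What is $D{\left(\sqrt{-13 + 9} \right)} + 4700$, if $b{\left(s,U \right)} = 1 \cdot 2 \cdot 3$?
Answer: $\frac{23501}{5} + \frac{3 i}{5} \approx 4700.2 + 0.6 i$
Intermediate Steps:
$b{\left(s,U \right)} = 6$ ($b{\left(s,U \right)} = 2 \cdot 3 = 6$)
$D{\left(g \right)} = \frac{2 g}{6 + g}$ ($D{\left(g \right)} = \frac{g + g}{g + 6} = \frac{2 g}{6 + g}$)
$D{\left(\sqrt{-13 + 9} \right)} + 4700 = \frac{2 \sqrt{-13 + 9}}{6 + \sqrt{-13 + 9}} + 4700 = \frac{2 \sqrt{-4}}{6 + \sqrt{-4}} + 4700 = \frac{2 \cdot 2 i}{6 + 2 i} + 4700 = 2 \cdot 2 i \frac{6 - 2 i}{40} + 4700 = \frac{i \left(6 - 2 i\right)}{10} + 4700 = 4700 + \frac{i \left(6 - 2 i\right)}{10}$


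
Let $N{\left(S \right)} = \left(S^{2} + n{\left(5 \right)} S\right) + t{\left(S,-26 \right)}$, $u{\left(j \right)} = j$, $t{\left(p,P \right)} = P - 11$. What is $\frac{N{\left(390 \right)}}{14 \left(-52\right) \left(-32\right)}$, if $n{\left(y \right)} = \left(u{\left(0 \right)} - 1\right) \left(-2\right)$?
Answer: $\frac{152843}{23296} \approx 6.5609$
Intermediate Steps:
$t{\left(p,P \right)} = -11 + P$ ($t{\left(p,P \right)} = P - 11 = -11 + P$)
$n{\left(y \right)} = 2$ ($n{\left(y \right)} = \left(0 - 1\right) \left(-2\right) = \left(-1\right) \left(-2\right) = 2$)
$N{\left(S \right)} = -37 + S^{2} + 2 S$ ($N{\left(S \right)} = \left(S^{2} + 2 S\right) - 37 = -37 + S^{2} + 2 S$)
$\frac{N{\left(390 \right)}}{14 \left(-52\right) \left(-32\right)} = \frac{-37 + 390^{2} + 2 \cdot 390}{14 \left(-52\right) \left(-32\right)} = \frac{-37 + 152100 + 780}{\left(-728\right) \left(-32\right)} = \frac{152843}{23296}$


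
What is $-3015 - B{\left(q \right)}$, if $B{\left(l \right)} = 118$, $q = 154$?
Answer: $-3133$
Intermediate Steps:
$-3015 - B{\left(q \right)} = -3015 - 118 = -3133$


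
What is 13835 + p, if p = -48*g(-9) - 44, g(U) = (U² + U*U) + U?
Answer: 6447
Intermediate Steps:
g(U) = U + 2*U² (g(U) = (U² + U²) + U = 2*U² + U = U + 2*U²)
p = -7388 (p = -(-432)*(1 + 2*(-9)) - 44 = -(-432)*(1 - 18) - 44 = -(-432)*(-17) - 44 = -48*153 - 44 = -7344 - 44 = -7388)
13835 + p = 13835 - 7388 = 6447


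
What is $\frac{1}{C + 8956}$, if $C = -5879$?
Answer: $\frac{1}{3077} \approx 0.00032499$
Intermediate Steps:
$\frac{1}{C + 8956} = \frac{1}{-5879 + 8956} = \frac{1}{3077}$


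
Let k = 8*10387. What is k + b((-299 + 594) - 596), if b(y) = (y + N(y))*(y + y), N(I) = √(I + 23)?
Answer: 264298 - 602*I*√278 ≈ 2.643e+5 - 10037.0*I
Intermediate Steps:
N(I) = √(23 + I)
b(y) = 2*y*(y + √(23 + y)) (b(y) = (y + √(23 + y))*(y + y) = (y + √(23 + y))*(2*y) = 2*y*(y + √(23 + y)))
k = 83096
k + b((-299 + 594) - 596) = 83096 + 2*((-299 + 594) - 596)*(((-299 + 594) - 596) + √(23 + ((-299 + 594) - 596))) = 83096 + 2*(295 - 596)*((295 - 596) + √(23 + (295 - 596))) = 83096 + 2*(-301)*(-301 + √(23 - 301)) = 83096 + 2*(-301)*(-301 + √(-278)) = 83096 + 2*(-301)*(-301 + I*√278) = 83096 + (181202 - 602*I*√278) = 264298 - 602*I*√278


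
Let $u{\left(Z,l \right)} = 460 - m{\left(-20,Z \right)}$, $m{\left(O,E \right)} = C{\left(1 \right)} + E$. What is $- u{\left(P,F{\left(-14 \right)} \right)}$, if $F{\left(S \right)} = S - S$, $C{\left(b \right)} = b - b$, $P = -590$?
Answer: $-1050$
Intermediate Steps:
$C{\left(b \right)} = 0$
$m{\left(O,E \right)} = E$ ($m{\left(O,E \right)} = 0 + E = E$)
$F{\left(S \right)} = 0$
$u{\left(Z,l \right)} = 460 - Z$
$- u{\left(P,F{\left(-14 \right)} \right)} = - (460 - -590) = - (460 + 590) = \left(-1\right) 1050 = -1050$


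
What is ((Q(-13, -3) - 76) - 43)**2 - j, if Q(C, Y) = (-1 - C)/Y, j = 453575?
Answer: -438446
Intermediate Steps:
Q(C, Y) = (-1 - C)/Y
((Q(-13, -3) - 76) - 43)**2 - j = (((-1 - 1*(-13))/(-3) - 76) - 43)**2 - 1*453575 = ((-(-1 + 13)/3 - 76) - 43)**2 - 453575 = ((-1/3*12 - 76) - 43)**2 - 453575 = ((-4 - 76) - 43)**2 - 453575 = (-80 - 43)**2 - 453575 = (-123)**2 - 453575 = 15129 - 453575 = -438446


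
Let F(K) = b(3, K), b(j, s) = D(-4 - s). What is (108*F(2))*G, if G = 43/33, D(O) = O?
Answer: -9288/11 ≈ -844.36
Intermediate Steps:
b(j, s) = -4 - s
F(K) = -4 - K
G = 43/33 (G = 43*(1/33) = 43/33 ≈ 1.3030)
(108*F(2))*G = (108*(-4 - 1*2))*(43/33) = (108*(-4 - 2))*(43/33) = (108*(-6))*(43/33) = -648*43/33 = -9288/11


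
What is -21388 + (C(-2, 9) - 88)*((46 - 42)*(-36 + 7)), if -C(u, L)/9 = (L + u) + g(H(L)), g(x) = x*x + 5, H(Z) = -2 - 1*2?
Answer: 18052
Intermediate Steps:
H(Z) = -4 (H(Z) = -2 - 2 = -4)
g(x) = 5 + x² (g(x) = x² + 5 = 5 + x²)
C(u, L) = -189 - 9*L - 9*u (C(u, L) = -9*((L + u) + (5 + (-4)²)) = -9*((L + u) + (5 + 16)) = -9*((L + u) + 21) = -9*(21 + L + u) = -189 - 9*L - 9*u)
-21388 + (C(-2, 9) - 88)*((46 - 42)*(-36 + 7)) = -21388 + ((-189 - 9*9 - 9*(-2)) - 88)*((46 - 42)*(-36 + 7)) = -21388 + ((-189 - 81 + 18) - 88)*(4*(-29)) = -21388 + (-252 - 88)*(-116) = -21388 - 340*(-116) = -21388 + 39440 = 18052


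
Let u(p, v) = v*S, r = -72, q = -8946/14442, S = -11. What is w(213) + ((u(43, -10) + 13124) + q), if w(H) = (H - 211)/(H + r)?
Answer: 4491242141/339387 ≈ 13233.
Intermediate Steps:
q = -1491/2407 (q = -8946*1/14442 = -1491/2407 ≈ -0.61944)
u(p, v) = -11*v (u(p, v) = v*(-11) = -11*v)
w(H) = (-211 + H)/(-72 + H) (w(H) = (H - 211)/(H - 72) = (-211 + H)/(-72 + H))
w(213) + ((u(43, -10) + 13124) + q) = (-211 + 213)/(-72 + 213) + ((-11*(-10) + 13124) - 1491/2407) = 2/141 + ((110 + 13124) - 1491/2407) = (1/141)*2 + (13234 - 1491/2407) = 2/141 + 31852747/2407 = 4491242141/339387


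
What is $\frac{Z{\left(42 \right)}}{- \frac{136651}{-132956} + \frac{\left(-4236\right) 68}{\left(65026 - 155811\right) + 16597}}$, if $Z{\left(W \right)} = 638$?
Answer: $\frac{92545087448}{712287857} \approx 129.93$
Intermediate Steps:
$\frac{Z{\left(42 \right)}}{- \frac{136651}{-132956} + \frac{\left(-4236\right) 68}{\left(65026 - 155811\right) + 16597}} = \frac{638}{- \frac{136651}{-132956} + \frac{\left(-4236\right) 68}{\left(65026 - 155811\right) + 16597}} = \frac{638}{\left(-136651\right) \left(- \frac{1}{132956}\right) - \frac{288048}{-90785 + 16597}} = \frac{638}{\frac{136651}{132956} - \frac{288048}{-74188}} = \frac{638}{\frac{136651}{132956} - - \frac{4236}{1091}} = \frac{638}{\frac{136651}{132956} + \frac{4236}{1091}} = \frac{638}{\frac{712287857}{145054996}} = 638 \cdot \frac{145054996}{712287857} = \frac{92545087448}{712287857}$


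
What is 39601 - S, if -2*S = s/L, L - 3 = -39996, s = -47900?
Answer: 1583786743/39993 ≈ 39602.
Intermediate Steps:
L = -39993 (L = 3 - 39996 = -39993)
S = -23950/39993 (S = -(-23950)/(-39993) = -(-23950)*(-1)/39993 = -1/2*47900/39993 = -23950/39993 ≈ -0.59886)
39601 - S = 39601 - 1*(-23950/39993) = 39601 + 23950/39993 = 1583786743/39993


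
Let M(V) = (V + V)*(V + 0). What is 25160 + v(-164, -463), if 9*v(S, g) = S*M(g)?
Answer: -70086592/9 ≈ -7.7874e+6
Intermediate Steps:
M(V) = 2*V² (M(V) = (2*V)*V = 2*V²)
v(S, g) = 2*S*g²/9 (v(S, g) = (S*(2*g²))/9 = (2*S*g²)/9 = 2*S*g²/9)
25160 + v(-164, -463) = 25160 + (2/9)*(-164)*(-463)² = 25160 + (2/9)*(-164)*214369 = 25160 - 70313032/9 = -70086592/9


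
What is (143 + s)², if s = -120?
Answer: 529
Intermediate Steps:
(143 + s)² = (143 - 120)² = 23² = 529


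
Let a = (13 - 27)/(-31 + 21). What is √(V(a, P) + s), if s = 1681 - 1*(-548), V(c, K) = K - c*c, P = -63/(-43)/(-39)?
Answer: √17397398681/2795 ≈ 47.191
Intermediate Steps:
P = -21/559 (P = -63*(-1/43)*(-1/39) = (63/43)*(-1/39) = -21/559 ≈ -0.037567)
a = 7/5 (a = -14/(-10) = -14*(-⅒) = 7/5 ≈ 1.4000)
V(c, K) = K - c²
s = 2229 (s = 1681 + 548 = 2229)
√(V(a, P) + s) = √((-21/559 - (7/5)²) + 2229) = √((-21/559 - 1*49/25) + 2229) = √((-21/559 - 49/25) + 2229) = √(-27916/13975 + 2229) = √(31122359/13975) = √17397398681/2795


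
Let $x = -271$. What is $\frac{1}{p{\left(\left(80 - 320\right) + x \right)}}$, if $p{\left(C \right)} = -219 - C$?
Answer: $\frac{1}{292} \approx 0.0034247$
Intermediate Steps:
$\frac{1}{p{\left(\left(80 - 320\right) + x \right)}} = \frac{1}{-219 - \left(\left(80 - 320\right) - 271\right)} = \frac{1}{-219 - \left(-240 - 271\right)} = \frac{1}{-219 - -511} = \frac{1}{-219 + 511} = \frac{1}{292}$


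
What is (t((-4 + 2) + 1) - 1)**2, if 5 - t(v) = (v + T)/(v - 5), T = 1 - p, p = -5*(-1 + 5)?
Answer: 484/9 ≈ 53.778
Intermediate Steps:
p = -20 (p = -5*4 = -20)
T = 21 (T = 1 - 1*(-20) = 1 + 20 = 21)
t(v) = 5 - (21 + v)/(-5 + v) (t(v) = 5 - (v + 21)/(v - 5) = 5 - (21 + v)/(-5 + v))
(t((-4 + 2) + 1) - 1)**2 = (2*(-23 + 2*((-4 + 2) + 1))/(-5 + ((-4 + 2) + 1)) - 1)**2 = (2*(-23 + 2*(-2 + 1))/(-5 + (-2 + 1)) - 1)**2 = (2*(-23 + 2*(-1))/(-5 - 1) - 1)**2 = (2*(-23 - 2)/(-6) - 1)**2 = (2*(-1/6)*(-25) - 1)**2 = (25/3 - 1)**2 = (22/3)**2 = 484/9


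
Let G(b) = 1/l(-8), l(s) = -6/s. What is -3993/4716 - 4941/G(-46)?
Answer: -2913385/786 ≈ -3706.6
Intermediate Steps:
G(b) = 4/3 (G(b) = 1/(-6/(-8)) = 1/(-6*(-⅛)) = 1/(¾) = 4/3)
-3993/4716 - 4941/G(-46) = -3993/4716 - 4941/4/3 = -3993*1/4716 - 4941*¾ = -1331/1572 - 14823/4 = -2913385/786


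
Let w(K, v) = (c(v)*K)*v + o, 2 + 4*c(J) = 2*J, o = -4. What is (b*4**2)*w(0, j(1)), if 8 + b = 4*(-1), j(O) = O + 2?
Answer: 768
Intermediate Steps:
c(J) = -1/2 + J/2 (c(J) = -1/2 + (2*J)/4 = -1/2 + J/2)
j(O) = 2 + O
w(K, v) = -4 + K*v*(-1/2 + v/2) (w(K, v) = ((-1/2 + v/2)*K)*v - 4 = (K*(-1/2 + v/2))*v - 4 = K*v*(-1/2 + v/2) - 4 = -4 + K*v*(-1/2 + v/2))
b = -12 (b = -8 + 4*(-1) = -8 - 4 = -12)
(b*4**2)*w(0, j(1)) = (-12*4**2)*(-4 + (1/2)*0*(2 + 1)*(-1 + (2 + 1))) = (-12*16)*(-4 + (1/2)*0*3*(-1 + 3)) = -192*(-4 + (1/2)*0*3*2) = -192*(-4 + 0) = -192*(-4) = 768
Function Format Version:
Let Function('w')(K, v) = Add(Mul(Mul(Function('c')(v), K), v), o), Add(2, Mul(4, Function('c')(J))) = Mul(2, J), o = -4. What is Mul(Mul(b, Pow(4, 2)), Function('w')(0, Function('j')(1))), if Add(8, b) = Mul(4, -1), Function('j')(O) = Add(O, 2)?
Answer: 768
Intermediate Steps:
Function('c')(J) = Add(Rational(-1, 2), Mul(Rational(1, 2), J)) (Function('c')(J) = Add(Rational(-1, 2), Mul(Rational(1, 4), Mul(2, J))) = Add(Rational(-1, 2), Mul(Rational(1, 2), J)))
Function('j')(O) = Add(2, O)
Function('w')(K, v) = Add(-4, Mul(K, v, Add(Rational(-1, 2), Mul(Rational(1, 2), v)))) (Function('w')(K, v) = Add(Mul(Mul(Add(Rational(-1, 2), Mul(Rational(1, 2), v)), K), v), -4) = Add(Mul(Mul(K, Add(Rational(-1, 2), Mul(Rational(1, 2), v))), v), -4) = Add(Mul(K, v, Add(Rational(-1, 2), Mul(Rational(1, 2), v))), -4) = Add(-4, Mul(K, v, Add(Rational(-1, 2), Mul(Rational(1, 2), v)))))
b = -12 (b = Add(-8, Mul(4, -1)) = Add(-8, -4) = -12)
Mul(Mul(b, Pow(4, 2)), Function('w')(0, Function('j')(1))) = Mul(Mul(-12, Pow(4, 2)), Add(-4, Mul(Rational(1, 2), 0, Add(2, 1), Add(-1, Add(2, 1))))) = Mul(Mul(-12, 16), Add(-4, Mul(Rational(1, 2), 0, 3, Add(-1, 3)))) = Mul(-192, Add(-4, Mul(Rational(1, 2), 0, 3, 2))) = Mul(-192, Add(-4, 0)) = Mul(-192, -4) = 768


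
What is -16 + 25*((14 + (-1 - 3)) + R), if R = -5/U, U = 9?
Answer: 1981/9 ≈ 220.11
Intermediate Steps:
R = -5/9 ≈ -0.55556
-16 + 25*((14 + (-1 - 3)) + R) = -16 + 25*((14 + (-1 - 3)) - 5/9) = -16 + 25*((14 - 4) - 5/9) = -16 + 25*(10 - 5/9) = -16 + 25*(85/9) = -16 + 2125/9 = 1981/9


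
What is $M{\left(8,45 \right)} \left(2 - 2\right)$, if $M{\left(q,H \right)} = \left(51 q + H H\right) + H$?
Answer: $0$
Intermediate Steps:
$M{\left(q,H \right)} = H + H^{2} + 51 q$ ($M{\left(q,H \right)} = \left(51 q + H^{2}\right) + H = \left(H^{2} + 51 q\right) + H = H + H^{2} + 51 q$)
$M{\left(8,45 \right)} \left(2 - 2\right) = \left(45 + 45^{2} + 51 \cdot 8\right) \left(2 - 2\right) = \left(45 + 2025 + 408\right) 0 = 2478 \cdot 0 = 0$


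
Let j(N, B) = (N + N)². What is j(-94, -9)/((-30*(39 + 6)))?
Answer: -17672/675 ≈ -26.181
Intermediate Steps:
j(N, B) = 4*N² (j(N, B) = (2*N)² = 4*N²)
j(-94, -9)/((-30*(39 + 6))) = (4*(-94)²)/((-30*(39 + 6))) = (4*8836)/((-30*45)) = 35344/(-1350) = 35344*(-1/1350) = -17672/675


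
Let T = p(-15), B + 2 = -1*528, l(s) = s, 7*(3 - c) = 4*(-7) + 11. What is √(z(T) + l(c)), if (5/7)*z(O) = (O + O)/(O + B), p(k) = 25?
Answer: 2*√661045/707 ≈ 2.3000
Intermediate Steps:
c = 38/7 (c = 3 - (4*(-7) + 11)/7 = 3 - (-28 + 11)/7 = 3 - ⅐*(-17) = 3 + 17/7 = 38/7 ≈ 5.4286)
B = -530 (B = -2 - 1*528 = -2 - 528 = -530)
T = 25
z(O) = 14*O/(5*(-530 + O)) (z(O) = 7*((O + O)/(O - 530))/5 = 7*((2*O)/(-530 + O))/5 = 7*(2*O/(-530 + O))/5 = 14*O/(5*(-530 + O)))
√(z(T) + l(c)) = √((14/5)*25/(-530 + 25) + 38/7) = √((14/5)*25/(-505) + 38/7) = √((14/5)*25*(-1/505) + 38/7) = √(-14/101 + 38/7) = √(3740/707) = 2*√661045/707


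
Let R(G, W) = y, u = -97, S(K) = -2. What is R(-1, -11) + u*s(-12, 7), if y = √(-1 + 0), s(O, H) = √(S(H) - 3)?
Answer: I*(1 - 97*√5) ≈ -215.9*I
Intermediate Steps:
s(O, H) = I*√5 (s(O, H) = √(-2 - 3) = √(-5) = I*√5)
y = I (y = √(-1) = I ≈ 1.0*I)
R(G, W) = I
R(-1, -11) + u*s(-12, 7) = I - 97*I*√5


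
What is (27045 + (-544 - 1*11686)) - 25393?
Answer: -10578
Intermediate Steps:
(27045 + (-544 - 1*11686)) - 25393 = (27045 + (-544 - 11686)) - 25393 = (27045 - 12230) - 25393 = 14815 - 25393 = -10578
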